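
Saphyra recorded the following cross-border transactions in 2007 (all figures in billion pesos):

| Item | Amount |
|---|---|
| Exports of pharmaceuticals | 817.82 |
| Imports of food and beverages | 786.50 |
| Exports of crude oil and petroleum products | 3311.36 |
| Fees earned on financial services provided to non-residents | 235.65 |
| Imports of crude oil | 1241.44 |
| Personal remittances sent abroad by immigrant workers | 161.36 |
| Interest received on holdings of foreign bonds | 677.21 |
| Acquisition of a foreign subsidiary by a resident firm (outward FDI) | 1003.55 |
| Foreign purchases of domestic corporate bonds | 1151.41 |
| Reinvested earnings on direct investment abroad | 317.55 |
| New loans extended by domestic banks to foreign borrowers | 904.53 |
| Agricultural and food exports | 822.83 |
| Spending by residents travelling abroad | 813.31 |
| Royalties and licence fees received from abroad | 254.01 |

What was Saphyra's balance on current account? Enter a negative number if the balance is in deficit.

3433.82

Goods: 3311.36 - 786.50 - 1241.44 + 822.83 + 817.82 = 2924.07
Services: -813.31 + 235.65 + 254.01 = -323.65
Primary income: 317.55 + 677.21 = 994.76
Secondary income: -161.36
Current account = 2924.07 + (-323.65) + 994.76 + (-161.36) = 3433.82
(Excluded from the current account — financial account: acquisition of a foreign subsidiary by a resident firm (outward FDI) 1003.55, foreign purchases of domestic corporate bonds 1151.41, new loans extended by domestic banks to foreign borrowers 904.53.)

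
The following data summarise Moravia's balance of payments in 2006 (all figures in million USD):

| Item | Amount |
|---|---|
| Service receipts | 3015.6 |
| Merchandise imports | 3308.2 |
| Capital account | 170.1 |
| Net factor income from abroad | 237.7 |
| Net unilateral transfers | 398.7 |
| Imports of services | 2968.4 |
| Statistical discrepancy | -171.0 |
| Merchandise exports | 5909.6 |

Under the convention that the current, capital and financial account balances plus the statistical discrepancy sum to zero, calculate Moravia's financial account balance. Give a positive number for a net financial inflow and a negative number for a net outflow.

Goods balance = 5909.6 - 3308.2 = 2601.4
Services balance = 3015.6 - 2968.4 = 47.2
Trade balance (goods + services) = 2601.4 + 47.2 = 2648.6
Net primary income = 237.7
Net secondary income = 398.7
Current account = 2648.6 + 237.7 + 398.7 = 3285.0
Financial account = -(3285.0 + 170.1 + (-171.0)) = -3284.1

-3284.1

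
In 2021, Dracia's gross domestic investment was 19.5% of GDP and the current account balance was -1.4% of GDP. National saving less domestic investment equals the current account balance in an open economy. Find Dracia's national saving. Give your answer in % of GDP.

18.1

S = I + CA = 19.5 + (-1.4) = 18.1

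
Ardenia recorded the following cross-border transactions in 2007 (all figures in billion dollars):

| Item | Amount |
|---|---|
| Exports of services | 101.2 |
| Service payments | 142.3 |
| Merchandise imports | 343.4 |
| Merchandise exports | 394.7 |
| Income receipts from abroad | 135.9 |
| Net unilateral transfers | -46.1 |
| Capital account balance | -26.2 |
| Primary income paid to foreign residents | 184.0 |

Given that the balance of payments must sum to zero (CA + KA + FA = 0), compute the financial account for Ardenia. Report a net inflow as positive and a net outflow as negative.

110.2

Goods balance = 394.7 - 343.4 = 51.3
Services balance = 101.2 - 142.3 = -41.1
Trade balance (goods + services) = 51.3 + (-41.1) = 10.2
Net primary income = 135.9 - 184.0 = -48.1
Net secondary income = -46.1
Current account = 10.2 + (-48.1) + (-46.1) = -84.0
Financial account = -(-84.0 + (-26.2)) = 110.2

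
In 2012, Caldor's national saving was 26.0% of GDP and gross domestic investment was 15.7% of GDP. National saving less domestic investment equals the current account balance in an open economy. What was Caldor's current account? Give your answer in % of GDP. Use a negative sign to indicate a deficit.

10.3

S - I = CA (net lending to the rest of the world).
CA = S - I = 26.0 - 15.7 = 10.3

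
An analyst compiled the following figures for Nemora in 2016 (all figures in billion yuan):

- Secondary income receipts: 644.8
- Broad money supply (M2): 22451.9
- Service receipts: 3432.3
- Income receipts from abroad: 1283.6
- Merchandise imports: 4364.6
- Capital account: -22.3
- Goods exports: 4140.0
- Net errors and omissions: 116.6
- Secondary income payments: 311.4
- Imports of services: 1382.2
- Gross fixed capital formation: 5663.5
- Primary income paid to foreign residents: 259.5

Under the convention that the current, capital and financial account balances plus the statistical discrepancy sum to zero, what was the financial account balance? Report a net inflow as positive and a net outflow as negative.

-3277.3

Goods balance = 4140.0 - 4364.6 = -224.6
Services balance = 3432.3 - 1382.2 = 2050.1
Trade balance (goods + services) = -224.6 + 2050.1 = 1825.5
Net primary income = 1283.6 - 259.5 = 1024.1
Net secondary income = 644.8 - 311.4 = 333.4
Current account = 1825.5 + 1024.1 + 333.4 = 3183.0
Financial account = -(3183.0 + (-22.3) + 116.6) = -3277.3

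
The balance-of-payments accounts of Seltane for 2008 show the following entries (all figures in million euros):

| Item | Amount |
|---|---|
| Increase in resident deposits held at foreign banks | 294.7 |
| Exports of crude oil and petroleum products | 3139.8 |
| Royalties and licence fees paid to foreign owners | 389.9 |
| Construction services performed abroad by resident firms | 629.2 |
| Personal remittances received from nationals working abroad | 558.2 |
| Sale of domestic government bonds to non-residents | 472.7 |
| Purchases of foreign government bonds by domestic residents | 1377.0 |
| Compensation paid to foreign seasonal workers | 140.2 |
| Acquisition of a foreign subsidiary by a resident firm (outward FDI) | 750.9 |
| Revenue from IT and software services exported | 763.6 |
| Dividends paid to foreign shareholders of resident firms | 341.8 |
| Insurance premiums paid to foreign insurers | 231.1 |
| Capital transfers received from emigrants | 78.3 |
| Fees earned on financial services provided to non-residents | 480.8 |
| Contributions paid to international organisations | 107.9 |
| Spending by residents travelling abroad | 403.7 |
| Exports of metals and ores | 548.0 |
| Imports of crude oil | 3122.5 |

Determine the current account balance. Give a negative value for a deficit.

Goods: 548.0 - 3122.5 + 3139.8 = 565.3
Services: 763.6 - 231.1 - 403.7 - 389.9 + 480.8 + 629.2 = 848.9
Primary income: -341.8 - 140.2 = -482.0
Secondary income: -107.9 + 558.2 = 450.3
Current account = 565.3 + 848.9 + (-482.0) + 450.3 = 1382.5
(Excluded from the current account — financial account: increase in resident deposits held at foreign banks 294.7, sale of domestic government bonds to non-residents 472.7, purchases of foreign government bonds by domestic residents 1377.0, acquisition of a foreign subsidiary by a resident firm (outward FDI) 750.9; capital account: capital transfers received from emigrants 78.3.)

1382.5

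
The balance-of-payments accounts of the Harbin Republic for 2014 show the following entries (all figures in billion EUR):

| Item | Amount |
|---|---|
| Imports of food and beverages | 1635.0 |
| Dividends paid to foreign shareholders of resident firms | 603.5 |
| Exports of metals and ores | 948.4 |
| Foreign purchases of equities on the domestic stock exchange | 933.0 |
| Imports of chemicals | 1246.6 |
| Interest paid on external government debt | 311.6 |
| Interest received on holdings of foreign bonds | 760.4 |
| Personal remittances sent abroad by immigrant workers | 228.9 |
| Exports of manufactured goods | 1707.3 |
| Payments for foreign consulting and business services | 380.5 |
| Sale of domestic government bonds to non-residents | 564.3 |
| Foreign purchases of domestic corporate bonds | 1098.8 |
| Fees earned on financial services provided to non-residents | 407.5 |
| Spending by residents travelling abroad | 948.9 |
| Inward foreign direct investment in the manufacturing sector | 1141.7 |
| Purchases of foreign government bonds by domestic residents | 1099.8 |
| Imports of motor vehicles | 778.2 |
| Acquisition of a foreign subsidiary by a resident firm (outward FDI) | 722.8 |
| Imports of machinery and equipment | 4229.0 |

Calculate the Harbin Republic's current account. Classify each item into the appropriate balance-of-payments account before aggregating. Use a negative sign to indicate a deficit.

-6538.6

Goods: -778.2 - 1635.0 + 948.4 - 1246.6 + 1707.3 - 4229.0 = -5233.1
Services: -380.5 + 407.5 - 948.9 = -921.9
Primary income: 760.4 - 311.6 - 603.5 = -154.7
Secondary income: -228.9
Current account = (-5233.1) + (-921.9) + (-154.7) + (-228.9) = -6538.6
(Excluded from the current account — financial account: foreign purchases of equities on the domestic stock exchange 933.0, sale of domestic government bonds to non-residents 564.3, foreign purchases of domestic corporate bonds 1098.8, inward foreign direct investment in the manufacturing sector 1141.7, purchases of foreign government bonds by domestic residents 1099.8, acquisition of a foreign subsidiary by a resident firm (outward FDI) 722.8.)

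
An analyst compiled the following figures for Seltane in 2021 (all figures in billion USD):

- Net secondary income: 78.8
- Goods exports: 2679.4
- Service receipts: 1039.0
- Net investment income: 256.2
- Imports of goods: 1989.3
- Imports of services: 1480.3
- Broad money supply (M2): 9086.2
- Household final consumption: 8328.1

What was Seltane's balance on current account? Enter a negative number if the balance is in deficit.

Goods balance = 2679.4 - 1989.3 = 690.1
Services balance = 1039.0 - 1480.3 = -441.3
Trade balance (goods + services) = 690.1 + (-441.3) = 248.8
Net primary income = 256.2
Net secondary income = 78.8
Current account = 248.8 + 256.2 + 78.8 = 583.8

583.8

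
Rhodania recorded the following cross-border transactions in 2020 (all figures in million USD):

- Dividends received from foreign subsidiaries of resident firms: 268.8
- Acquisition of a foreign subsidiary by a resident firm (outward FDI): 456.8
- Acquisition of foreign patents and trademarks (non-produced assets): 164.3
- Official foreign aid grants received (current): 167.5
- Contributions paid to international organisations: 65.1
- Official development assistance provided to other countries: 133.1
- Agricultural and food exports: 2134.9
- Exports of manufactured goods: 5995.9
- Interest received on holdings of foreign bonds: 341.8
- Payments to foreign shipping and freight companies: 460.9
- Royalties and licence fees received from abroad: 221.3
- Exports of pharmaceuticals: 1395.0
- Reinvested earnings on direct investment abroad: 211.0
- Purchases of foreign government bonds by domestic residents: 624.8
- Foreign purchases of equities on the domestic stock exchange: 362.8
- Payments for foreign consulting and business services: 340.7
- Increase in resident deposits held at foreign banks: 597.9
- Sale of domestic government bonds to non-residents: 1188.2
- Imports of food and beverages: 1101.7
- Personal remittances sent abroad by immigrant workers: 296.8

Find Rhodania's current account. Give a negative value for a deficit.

8337.9

Goods: -1101.7 + 5995.9 + 2134.9 + 1395.0 = 8424.1
Services: 221.3 - 460.9 - 340.7 = -580.3
Primary income: 341.8 + 211.0 + 268.8 = 821.6
Secondary income: -65.1 - 133.1 + 167.5 - 296.8 = -327.5
Current account = 8424.1 + (-580.3) + 821.6 + (-327.5) = 8337.9
(Excluded from the current account — financial account: acquisition of a foreign subsidiary by a resident firm (outward FDI) 456.8, purchases of foreign government bonds by domestic residents 624.8, foreign purchases of equities on the domestic stock exchange 362.8, increase in resident deposits held at foreign banks 597.9, sale of domestic government bonds to non-residents 1188.2; capital account: acquisition of foreign patents and trademarks (non-produced assets) 164.3.)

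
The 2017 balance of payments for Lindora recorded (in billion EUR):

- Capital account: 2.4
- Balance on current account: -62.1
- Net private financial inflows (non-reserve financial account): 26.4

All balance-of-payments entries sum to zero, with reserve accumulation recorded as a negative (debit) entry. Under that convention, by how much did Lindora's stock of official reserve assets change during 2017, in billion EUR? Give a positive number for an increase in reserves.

-33.3

Official reserve transactions balance = -((-62.1) + 2.4 + 26.4) = 33.3
An accumulation of reserves is recorded as a debit (negative entry), so the change in the stock of reserves is the negative of that balance.
Change in official reserves = -(33.3) = -33.3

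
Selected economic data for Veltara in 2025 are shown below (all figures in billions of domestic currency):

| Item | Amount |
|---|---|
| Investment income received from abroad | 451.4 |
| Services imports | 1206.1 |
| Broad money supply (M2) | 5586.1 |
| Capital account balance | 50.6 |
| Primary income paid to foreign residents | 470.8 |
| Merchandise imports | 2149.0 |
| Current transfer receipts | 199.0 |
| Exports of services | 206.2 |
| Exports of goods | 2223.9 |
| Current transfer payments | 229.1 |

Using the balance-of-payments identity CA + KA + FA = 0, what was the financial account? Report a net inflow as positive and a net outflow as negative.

Goods balance = 2223.9 - 2149.0 = 74.9
Services balance = 206.2 - 1206.1 = -999.9
Trade balance (goods + services) = 74.9 + (-999.9) = -925.0
Net primary income = 451.4 - 470.8 = -19.4
Net secondary income = 199.0 - 229.1 = -30.1
Current account = -925.0 + (-19.4) + (-30.1) = -974.5
Financial account = -(-974.5 + 50.6) = 923.9

923.9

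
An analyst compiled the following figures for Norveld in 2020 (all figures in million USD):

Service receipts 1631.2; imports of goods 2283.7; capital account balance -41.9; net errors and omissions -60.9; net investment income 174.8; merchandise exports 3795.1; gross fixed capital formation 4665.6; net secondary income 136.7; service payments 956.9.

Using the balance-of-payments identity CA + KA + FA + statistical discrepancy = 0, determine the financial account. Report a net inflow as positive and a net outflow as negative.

-2394.4

Goods balance = 3795.1 - 2283.7 = 1511.4
Services balance = 1631.2 - 956.9 = 674.3
Trade balance (goods + services) = 1511.4 + 674.3 = 2185.7
Net primary income = 174.8
Net secondary income = 136.7
Current account = 2185.7 + 174.8 + 136.7 = 2497.2
Financial account = -(2497.2 + (-41.9) + (-60.9)) = -2394.4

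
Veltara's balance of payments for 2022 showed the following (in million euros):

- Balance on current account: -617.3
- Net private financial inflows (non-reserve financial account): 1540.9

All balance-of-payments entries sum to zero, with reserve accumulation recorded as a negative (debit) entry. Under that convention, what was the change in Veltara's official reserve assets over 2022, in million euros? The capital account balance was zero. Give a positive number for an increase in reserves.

Official reserve transactions balance = -((-617.3) + 1540.9) = -923.6
An accumulation of reserves is recorded as a debit (negative entry), so the change in the stock of reserves is the negative of that balance.
Change in official reserves = -(-923.6) = 923.6

923.6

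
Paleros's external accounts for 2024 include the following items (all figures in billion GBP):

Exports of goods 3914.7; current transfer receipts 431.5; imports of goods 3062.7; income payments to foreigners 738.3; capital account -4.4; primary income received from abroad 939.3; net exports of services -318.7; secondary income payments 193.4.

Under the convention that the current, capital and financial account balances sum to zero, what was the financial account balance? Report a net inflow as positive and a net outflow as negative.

Goods balance = 3914.7 - 3062.7 = 852.0
Services balance = -318.7
Trade balance (goods + services) = 852.0 + (-318.7) = 533.3
Net primary income = 939.3 - 738.3 = 201.0
Net secondary income = 431.5 - 193.4 = 238.1
Current account = 533.3 + 201.0 + 238.1 = 972.4
Financial account = -(972.4 + (-4.4)) = -968.0

-968.0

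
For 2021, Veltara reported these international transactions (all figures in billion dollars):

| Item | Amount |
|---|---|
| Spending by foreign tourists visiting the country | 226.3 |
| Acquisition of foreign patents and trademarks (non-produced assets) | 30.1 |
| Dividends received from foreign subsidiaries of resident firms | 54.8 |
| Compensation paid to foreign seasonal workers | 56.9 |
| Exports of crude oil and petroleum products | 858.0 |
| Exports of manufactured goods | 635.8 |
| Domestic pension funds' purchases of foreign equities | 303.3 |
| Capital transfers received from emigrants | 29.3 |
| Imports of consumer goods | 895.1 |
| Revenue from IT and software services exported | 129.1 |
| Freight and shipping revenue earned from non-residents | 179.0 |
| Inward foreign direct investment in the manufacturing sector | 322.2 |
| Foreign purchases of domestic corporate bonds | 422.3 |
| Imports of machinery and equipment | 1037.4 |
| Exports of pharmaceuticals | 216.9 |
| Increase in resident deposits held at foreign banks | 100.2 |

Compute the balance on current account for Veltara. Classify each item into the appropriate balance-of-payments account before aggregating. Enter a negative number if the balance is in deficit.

310.5

Goods: -1037.4 - 895.1 + 858.0 + 635.8 + 216.9 = -221.8
Services: 226.3 + 129.1 + 179.0 = 534.4
Primary income: -56.9 + 54.8 = -2.1
Current account = (-221.8) + 534.4 + (-2.1) = 310.5
(Excluded from the current account — capital account: acquisition of foreign patents and trademarks (non-produced assets) 30.1, capital transfers received from emigrants 29.3; financial account: domestic pension funds' purchases of foreign equities 303.3, inward foreign direct investment in the manufacturing sector 322.2, foreign purchases of domestic corporate bonds 422.3, increase in resident deposits held at foreign banks 100.2.)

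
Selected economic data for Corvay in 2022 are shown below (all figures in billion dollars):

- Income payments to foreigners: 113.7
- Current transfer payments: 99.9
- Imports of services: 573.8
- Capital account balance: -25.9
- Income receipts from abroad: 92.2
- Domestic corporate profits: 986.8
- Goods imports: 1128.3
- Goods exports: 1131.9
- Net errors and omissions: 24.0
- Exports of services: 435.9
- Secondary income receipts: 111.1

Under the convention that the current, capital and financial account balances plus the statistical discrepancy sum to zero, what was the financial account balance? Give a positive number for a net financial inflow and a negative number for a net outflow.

Goods balance = 1131.9 - 1128.3 = 3.6
Services balance = 435.9 - 573.8 = -137.9
Trade balance (goods + services) = 3.6 + (-137.9) = -134.3
Net primary income = 92.2 - 113.7 = -21.5
Net secondary income = 111.1 - 99.9 = 11.2
Current account = -134.3 + (-21.5) + 11.2 = -144.6
Financial account = -(-144.6 + (-25.9) + 24.0) = 146.5

146.5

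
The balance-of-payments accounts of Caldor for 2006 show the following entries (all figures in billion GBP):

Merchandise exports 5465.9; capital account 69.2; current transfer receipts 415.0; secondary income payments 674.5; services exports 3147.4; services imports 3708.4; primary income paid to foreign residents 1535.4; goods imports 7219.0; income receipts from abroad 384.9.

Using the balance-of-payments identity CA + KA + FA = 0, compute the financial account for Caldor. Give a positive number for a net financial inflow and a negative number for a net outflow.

3654.9

Goods balance = 5465.9 - 7219.0 = -1753.1
Services balance = 3147.4 - 3708.4 = -561.0
Trade balance (goods + services) = -1753.1 + (-561.0) = -2314.1
Net primary income = 384.9 - 1535.4 = -1150.5
Net secondary income = 415.0 - 674.5 = -259.5
Current account = -2314.1 + (-1150.5) + (-259.5) = -3724.1
Financial account = -(-3724.1 + 69.2) = 3654.9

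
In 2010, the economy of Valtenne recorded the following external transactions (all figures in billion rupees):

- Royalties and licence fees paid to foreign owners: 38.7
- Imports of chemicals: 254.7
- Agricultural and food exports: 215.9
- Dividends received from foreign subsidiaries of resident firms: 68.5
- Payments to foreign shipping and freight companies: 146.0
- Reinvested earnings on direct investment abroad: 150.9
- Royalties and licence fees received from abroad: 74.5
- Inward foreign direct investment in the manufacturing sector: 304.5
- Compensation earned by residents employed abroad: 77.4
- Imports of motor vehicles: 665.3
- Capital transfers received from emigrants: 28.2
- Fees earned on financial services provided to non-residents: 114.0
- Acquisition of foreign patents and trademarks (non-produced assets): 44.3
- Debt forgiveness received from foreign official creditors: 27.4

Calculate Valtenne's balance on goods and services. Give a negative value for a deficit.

Goods: 215.9 - 665.3 - 254.7 = -704.1
Services: -38.7 + 114.0 - 146.0 + 74.5 = 3.8
Trade balance = -704.1 + 3.8 = -700.3
(Excluded from the trade balance — primary income: dividends received from foreign subsidiaries of resident firms 68.5, reinvested earnings on direct investment abroad 150.9, compensation earned by residents employed abroad 77.4; financial account: inward foreign direct investment in the manufacturing sector 304.5; capital account: capital transfers received from emigrants 28.2, acquisition of foreign patents and trademarks (non-produced assets) 44.3, debt forgiveness received from foreign official creditors 27.4.)

-700.3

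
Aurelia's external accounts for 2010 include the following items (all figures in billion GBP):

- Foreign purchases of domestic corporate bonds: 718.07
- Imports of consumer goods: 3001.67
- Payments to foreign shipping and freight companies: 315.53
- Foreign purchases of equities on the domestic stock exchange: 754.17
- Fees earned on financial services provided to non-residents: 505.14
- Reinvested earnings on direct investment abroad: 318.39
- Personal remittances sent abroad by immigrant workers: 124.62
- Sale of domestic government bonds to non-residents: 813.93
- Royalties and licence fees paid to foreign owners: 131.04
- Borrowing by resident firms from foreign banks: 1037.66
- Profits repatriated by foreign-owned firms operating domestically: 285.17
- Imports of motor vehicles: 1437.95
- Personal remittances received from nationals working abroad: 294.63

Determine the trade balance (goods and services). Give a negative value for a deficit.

Goods: -3001.67 - 1437.95 = -4439.62
Services: -131.04 + 505.14 - 315.53 = 58.57
Trade balance = -4439.62 + 58.57 = -4381.05
(Excluded from the trade balance — financial account: foreign purchases of domestic corporate bonds 718.07, foreign purchases of equities on the domestic stock exchange 754.17, sale of domestic government bonds to non-residents 813.93, borrowing by resident firms from foreign banks 1037.66; primary income: reinvested earnings on direct investment abroad 318.39, profits repatriated by foreign-owned firms operating domestically 285.17; secondary income: personal remittances sent abroad by immigrant workers 124.62, personal remittances received from nationals working abroad 294.63.)

-4381.05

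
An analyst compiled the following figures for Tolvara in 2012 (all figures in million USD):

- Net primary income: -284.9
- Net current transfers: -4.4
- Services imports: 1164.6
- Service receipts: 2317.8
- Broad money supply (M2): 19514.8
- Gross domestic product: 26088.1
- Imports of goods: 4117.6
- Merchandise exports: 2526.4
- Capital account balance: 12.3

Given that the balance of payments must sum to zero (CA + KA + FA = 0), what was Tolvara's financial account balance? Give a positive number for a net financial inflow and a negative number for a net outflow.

Goods balance = 2526.4 - 4117.6 = -1591.2
Services balance = 2317.8 - 1164.6 = 1153.2
Trade balance (goods + services) = -1591.2 + 1153.2 = -438.0
Net primary income = -284.9
Net secondary income = -4.4
Current account = -438.0 + (-284.9) + (-4.4) = -727.3
Financial account = -(-727.3 + 12.3) = 715.0

715.0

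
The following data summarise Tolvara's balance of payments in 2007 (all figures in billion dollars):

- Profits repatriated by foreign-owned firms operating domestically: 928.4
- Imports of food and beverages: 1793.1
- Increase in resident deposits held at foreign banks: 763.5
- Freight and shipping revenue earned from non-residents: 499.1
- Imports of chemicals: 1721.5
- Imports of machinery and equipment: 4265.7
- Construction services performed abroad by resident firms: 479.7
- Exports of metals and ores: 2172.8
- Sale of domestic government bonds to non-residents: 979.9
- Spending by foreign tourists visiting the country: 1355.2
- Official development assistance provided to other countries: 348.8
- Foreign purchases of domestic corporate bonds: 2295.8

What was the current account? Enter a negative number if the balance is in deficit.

-4550.7

Goods: -1793.1 - 1721.5 - 4265.7 + 2172.8 = -5607.5
Services: 1355.2 + 499.1 + 479.7 = 2334.0
Primary income: -928.4
Secondary income: -348.8
Current account = (-5607.5) + 2334.0 + (-928.4) + (-348.8) = -4550.7
(Excluded from the current account — financial account: increase in resident deposits held at foreign banks 763.5, sale of domestic government bonds to non-residents 979.9, foreign purchases of domestic corporate bonds 2295.8.)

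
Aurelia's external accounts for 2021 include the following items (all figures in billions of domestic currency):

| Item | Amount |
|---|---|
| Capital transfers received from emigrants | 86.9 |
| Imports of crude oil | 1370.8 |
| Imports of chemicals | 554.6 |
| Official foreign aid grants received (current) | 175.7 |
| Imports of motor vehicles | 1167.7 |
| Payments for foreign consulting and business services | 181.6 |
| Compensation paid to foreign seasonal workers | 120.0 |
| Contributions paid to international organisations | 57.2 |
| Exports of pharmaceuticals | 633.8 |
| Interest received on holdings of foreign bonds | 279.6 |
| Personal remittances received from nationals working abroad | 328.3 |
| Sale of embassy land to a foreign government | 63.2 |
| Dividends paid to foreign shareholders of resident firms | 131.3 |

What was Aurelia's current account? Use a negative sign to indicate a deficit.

-2165.8

Goods: -1370.8 - 1167.7 - 554.6 + 633.8 = -2459.3
Services: -181.6
Primary income: 279.6 - 131.3 - 120.0 = 28.3
Secondary income: 175.7 + 328.3 - 57.2 = 446.8
Current account = (-2459.3) + (-181.6) + 28.3 + 446.8 = -2165.8
(Excluded from the current account — capital account: capital transfers received from emigrants 86.9, sale of embassy land to a foreign government 63.2.)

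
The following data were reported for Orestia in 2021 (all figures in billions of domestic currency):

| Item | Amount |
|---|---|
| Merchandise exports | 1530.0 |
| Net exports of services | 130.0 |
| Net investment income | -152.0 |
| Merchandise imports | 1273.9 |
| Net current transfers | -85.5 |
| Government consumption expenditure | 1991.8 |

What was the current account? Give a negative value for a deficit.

148.6

Goods balance = 1530.0 - 1273.9 = 256.1
Services balance = 130.0
Trade balance (goods + services) = 256.1 + 130.0 = 386.1
Net primary income = -152.0
Net secondary income = -85.5
Current account = 386.1 + (-152.0) + (-85.5) = 148.6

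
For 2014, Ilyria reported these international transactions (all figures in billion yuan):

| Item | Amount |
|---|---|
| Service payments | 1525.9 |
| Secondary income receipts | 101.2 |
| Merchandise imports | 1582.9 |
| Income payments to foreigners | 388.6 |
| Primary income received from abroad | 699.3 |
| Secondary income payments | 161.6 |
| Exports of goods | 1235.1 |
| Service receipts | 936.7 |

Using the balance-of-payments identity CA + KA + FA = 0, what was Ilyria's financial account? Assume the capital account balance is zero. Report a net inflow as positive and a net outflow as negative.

686.7

Goods balance = 1235.1 - 1582.9 = -347.8
Services balance = 936.7 - 1525.9 = -589.2
Trade balance (goods + services) = -347.8 + (-589.2) = -937.0
Net primary income = 699.3 - 388.6 = 310.7
Net secondary income = 101.2 - 161.6 = -60.4
Current account = -937.0 + 310.7 + (-60.4) = -686.7
Financial account = -(-686.7) = 686.7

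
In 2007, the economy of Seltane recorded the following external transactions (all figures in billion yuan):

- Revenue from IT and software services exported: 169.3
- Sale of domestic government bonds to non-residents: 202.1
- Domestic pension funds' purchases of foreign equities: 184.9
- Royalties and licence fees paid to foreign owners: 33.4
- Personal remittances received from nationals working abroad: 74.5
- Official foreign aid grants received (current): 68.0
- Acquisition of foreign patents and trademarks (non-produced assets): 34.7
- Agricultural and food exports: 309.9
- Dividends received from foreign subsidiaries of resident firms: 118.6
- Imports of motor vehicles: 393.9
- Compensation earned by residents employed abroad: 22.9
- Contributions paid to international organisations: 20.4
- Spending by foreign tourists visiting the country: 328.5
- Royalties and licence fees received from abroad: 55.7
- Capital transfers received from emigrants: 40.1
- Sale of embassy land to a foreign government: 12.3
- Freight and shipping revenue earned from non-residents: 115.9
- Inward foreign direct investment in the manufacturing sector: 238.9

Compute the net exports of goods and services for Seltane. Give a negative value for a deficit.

552.0

Goods: 309.9 - 393.9 = -84.0
Services: 115.9 + 169.3 + 328.5 - 33.4 + 55.7 = 636.0
Trade balance = -84.0 + 636.0 = 552.0
(Excluded from the trade balance — financial account: sale of domestic government bonds to non-residents 202.1, domestic pension funds' purchases of foreign equities 184.9, inward foreign direct investment in the manufacturing sector 238.9; secondary income: personal remittances received from nationals working abroad 74.5, official foreign aid grants received (current) 68.0, contributions paid to international organisations 20.4; capital account: acquisition of foreign patents and trademarks (non-produced assets) 34.7, capital transfers received from emigrants 40.1, sale of embassy land to a foreign government 12.3; primary income: dividends received from foreign subsidiaries of resident firms 118.6, compensation earned by residents employed abroad 22.9.)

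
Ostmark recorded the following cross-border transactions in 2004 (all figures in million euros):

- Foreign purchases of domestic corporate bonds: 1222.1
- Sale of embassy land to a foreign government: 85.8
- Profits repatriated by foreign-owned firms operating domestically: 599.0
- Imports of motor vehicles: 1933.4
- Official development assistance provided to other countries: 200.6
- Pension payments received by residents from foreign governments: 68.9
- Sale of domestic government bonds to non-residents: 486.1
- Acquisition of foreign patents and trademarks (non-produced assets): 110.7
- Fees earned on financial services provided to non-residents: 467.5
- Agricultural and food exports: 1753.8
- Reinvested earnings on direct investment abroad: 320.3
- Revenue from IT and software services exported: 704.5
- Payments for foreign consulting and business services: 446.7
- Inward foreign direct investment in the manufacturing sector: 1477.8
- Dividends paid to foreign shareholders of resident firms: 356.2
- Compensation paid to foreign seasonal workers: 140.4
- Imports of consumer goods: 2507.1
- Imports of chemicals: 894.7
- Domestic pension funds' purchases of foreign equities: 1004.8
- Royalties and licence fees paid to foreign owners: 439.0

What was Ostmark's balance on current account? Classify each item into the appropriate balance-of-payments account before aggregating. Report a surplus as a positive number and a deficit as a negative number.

Goods: -2507.1 + 1753.8 - 894.7 - 1933.4 = -3581.4
Services: -439.0 - 446.7 + 467.5 + 704.5 = 286.3
Primary income: -356.2 + 320.3 - 140.4 - 599.0 = -775.3
Secondary income: -200.6 + 68.9 = -131.7
Current account = (-3581.4) + 286.3 + (-775.3) + (-131.7) = -4202.1
(Excluded from the current account — financial account: foreign purchases of domestic corporate bonds 1222.1, sale of domestic government bonds to non-residents 486.1, inward foreign direct investment in the manufacturing sector 1477.8, domestic pension funds' purchases of foreign equities 1004.8; capital account: sale of embassy land to a foreign government 85.8, acquisition of foreign patents and trademarks (non-produced assets) 110.7.)

-4202.1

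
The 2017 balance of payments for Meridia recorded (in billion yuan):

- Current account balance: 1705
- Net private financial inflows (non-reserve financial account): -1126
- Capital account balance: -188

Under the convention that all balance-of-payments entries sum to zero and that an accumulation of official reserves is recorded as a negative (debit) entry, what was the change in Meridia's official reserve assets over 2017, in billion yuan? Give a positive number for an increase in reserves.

Official reserve transactions balance = -(1705 + (-188) + (-1126)) = -391
An accumulation of reserves is recorded as a debit (negative entry), so the change in the stock of reserves is the negative of that balance.
Change in official reserves = -(-391) = 391

391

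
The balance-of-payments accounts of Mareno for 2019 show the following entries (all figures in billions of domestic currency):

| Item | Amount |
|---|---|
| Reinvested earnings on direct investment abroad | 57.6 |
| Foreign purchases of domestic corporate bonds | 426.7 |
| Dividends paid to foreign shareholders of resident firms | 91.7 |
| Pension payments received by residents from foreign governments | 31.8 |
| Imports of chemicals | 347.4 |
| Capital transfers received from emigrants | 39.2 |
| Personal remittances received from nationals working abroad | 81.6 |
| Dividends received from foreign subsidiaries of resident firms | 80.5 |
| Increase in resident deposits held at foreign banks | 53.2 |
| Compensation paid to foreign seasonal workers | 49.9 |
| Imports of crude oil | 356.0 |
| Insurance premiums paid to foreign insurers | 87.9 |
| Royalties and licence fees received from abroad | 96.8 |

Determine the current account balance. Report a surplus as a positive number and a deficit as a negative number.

Goods: -347.4 - 356.0 = -703.4
Services: -87.9 + 96.8 = 8.9
Primary income: -49.9 + 57.6 - 91.7 + 80.5 = -3.5
Secondary income: 31.8 + 81.6 = 113.4
Current account = (-703.4) + 8.9 + (-3.5) + 113.4 = -584.6
(Excluded from the current account — financial account: foreign purchases of domestic corporate bonds 426.7, increase in resident deposits held at foreign banks 53.2; capital account: capital transfers received from emigrants 39.2.)

-584.6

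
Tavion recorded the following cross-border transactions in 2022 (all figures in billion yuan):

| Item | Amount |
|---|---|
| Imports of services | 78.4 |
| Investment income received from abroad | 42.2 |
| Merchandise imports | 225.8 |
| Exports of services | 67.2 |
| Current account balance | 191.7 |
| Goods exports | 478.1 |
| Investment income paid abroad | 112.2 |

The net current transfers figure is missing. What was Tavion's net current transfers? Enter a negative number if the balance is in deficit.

20.6

Current account = goods balance + services balance + net primary income + net secondary income
Sum of the known components = 171.1
Net current transfers = CA - (known components) = 191.7 - 171.1 = 20.6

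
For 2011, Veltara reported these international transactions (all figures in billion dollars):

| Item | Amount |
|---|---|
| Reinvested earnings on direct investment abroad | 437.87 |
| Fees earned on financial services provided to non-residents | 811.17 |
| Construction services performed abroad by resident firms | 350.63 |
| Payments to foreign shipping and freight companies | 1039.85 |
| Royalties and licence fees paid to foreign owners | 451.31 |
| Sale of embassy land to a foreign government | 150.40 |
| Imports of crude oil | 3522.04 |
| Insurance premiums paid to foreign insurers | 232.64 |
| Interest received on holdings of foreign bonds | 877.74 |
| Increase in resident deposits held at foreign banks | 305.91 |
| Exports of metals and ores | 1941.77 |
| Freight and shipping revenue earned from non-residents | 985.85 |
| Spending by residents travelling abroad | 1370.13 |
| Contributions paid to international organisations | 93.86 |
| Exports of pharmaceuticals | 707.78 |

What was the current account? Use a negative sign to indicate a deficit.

-597.02

Goods: 1941.77 - 3522.04 + 707.78 = -872.49
Services: -1370.13 + 985.85 - 232.64 + 811.17 + 350.63 - 1039.85 - 451.31 = -946.28
Primary income: 437.87 + 877.74 = 1315.61
Secondary income: -93.86
Current account = (-872.49) + (-946.28) + 1315.61 + (-93.86) = -597.02
(Excluded from the current account — capital account: sale of embassy land to a foreign government 150.40; financial account: increase in resident deposits held at foreign banks 305.91.)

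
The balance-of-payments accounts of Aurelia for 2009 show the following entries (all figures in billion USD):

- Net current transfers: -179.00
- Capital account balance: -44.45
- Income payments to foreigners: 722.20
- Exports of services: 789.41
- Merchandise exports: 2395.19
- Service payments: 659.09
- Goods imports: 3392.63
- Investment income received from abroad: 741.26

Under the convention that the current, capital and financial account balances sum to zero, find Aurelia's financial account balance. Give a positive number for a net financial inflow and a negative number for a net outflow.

1071.51

Goods balance = 2395.19 - 3392.63 = -997.44
Services balance = 789.41 - 659.09 = 130.32
Trade balance (goods + services) = -997.44 + 130.32 = -867.12
Net primary income = 741.26 - 722.20 = 19.06
Net secondary income = -179.00
Current account = -867.12 + 19.06 + (-179.00) = -1027.06
Financial account = -(-1027.06 + (-44.45)) = 1071.51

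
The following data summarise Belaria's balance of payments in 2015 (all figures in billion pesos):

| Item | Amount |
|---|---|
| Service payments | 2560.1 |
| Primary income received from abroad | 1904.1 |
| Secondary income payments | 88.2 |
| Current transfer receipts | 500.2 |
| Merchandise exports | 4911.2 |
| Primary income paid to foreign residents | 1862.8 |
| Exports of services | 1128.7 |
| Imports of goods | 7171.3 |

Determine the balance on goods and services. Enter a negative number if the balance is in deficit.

-3691.5

Goods balance = 4911.2 - 7171.3 = -2260.1
Services balance = 1128.7 - 2560.1 = -1431.4
Trade balance (goods + services) = -2260.1 + (-1431.4) = -3691.5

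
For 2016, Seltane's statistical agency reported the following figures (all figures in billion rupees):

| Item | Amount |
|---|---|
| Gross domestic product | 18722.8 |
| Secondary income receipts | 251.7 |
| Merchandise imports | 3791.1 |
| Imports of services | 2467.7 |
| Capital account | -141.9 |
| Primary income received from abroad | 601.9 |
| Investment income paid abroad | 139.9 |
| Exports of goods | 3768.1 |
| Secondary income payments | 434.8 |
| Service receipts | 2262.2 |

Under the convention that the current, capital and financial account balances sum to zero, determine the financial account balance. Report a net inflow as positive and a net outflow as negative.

Goods balance = 3768.1 - 3791.1 = -23.0
Services balance = 2262.2 - 2467.7 = -205.5
Trade balance (goods + services) = -23.0 + (-205.5) = -228.5
Net primary income = 601.9 - 139.9 = 462.0
Net secondary income = 251.7 - 434.8 = -183.1
Current account = -228.5 + 462.0 + (-183.1) = 50.4
Financial account = -(50.4 + (-141.9)) = 91.5

91.5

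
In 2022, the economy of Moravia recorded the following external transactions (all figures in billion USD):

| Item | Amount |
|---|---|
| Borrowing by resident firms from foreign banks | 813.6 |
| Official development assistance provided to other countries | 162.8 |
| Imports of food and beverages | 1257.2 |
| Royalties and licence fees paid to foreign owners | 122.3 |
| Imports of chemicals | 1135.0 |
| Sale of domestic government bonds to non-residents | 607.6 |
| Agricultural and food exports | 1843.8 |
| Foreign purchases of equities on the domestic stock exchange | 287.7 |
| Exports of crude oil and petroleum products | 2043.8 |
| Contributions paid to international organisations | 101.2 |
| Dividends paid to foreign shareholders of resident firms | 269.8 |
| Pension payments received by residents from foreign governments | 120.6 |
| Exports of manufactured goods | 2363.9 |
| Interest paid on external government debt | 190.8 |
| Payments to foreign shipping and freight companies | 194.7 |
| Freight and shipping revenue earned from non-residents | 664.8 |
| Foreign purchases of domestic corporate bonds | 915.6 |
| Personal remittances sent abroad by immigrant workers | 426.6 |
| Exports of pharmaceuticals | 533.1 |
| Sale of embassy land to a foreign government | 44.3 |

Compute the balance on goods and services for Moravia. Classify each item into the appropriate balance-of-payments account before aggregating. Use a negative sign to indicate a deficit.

4740.2

Goods: -1257.2 + 1843.8 - 1135.0 + 2363.9 + 533.1 + 2043.8 = 4392.4
Services: -194.7 + 664.8 - 122.3 = 347.8
Trade balance = 4392.4 + 347.8 = 4740.2
(Excluded from the trade balance — financial account: borrowing by resident firms from foreign banks 813.6, sale of domestic government bonds to non-residents 607.6, foreign purchases of equities on the domestic stock exchange 287.7, foreign purchases of domestic corporate bonds 915.6; secondary income: official development assistance provided to other countries 162.8, contributions paid to international organisations 101.2, pension payments received by residents from foreign governments 120.6, personal remittances sent abroad by immigrant workers 426.6; primary income: dividends paid to foreign shareholders of resident firms 269.8, interest paid on external government debt 190.8; capital account: sale of embassy land to a foreign government 44.3.)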